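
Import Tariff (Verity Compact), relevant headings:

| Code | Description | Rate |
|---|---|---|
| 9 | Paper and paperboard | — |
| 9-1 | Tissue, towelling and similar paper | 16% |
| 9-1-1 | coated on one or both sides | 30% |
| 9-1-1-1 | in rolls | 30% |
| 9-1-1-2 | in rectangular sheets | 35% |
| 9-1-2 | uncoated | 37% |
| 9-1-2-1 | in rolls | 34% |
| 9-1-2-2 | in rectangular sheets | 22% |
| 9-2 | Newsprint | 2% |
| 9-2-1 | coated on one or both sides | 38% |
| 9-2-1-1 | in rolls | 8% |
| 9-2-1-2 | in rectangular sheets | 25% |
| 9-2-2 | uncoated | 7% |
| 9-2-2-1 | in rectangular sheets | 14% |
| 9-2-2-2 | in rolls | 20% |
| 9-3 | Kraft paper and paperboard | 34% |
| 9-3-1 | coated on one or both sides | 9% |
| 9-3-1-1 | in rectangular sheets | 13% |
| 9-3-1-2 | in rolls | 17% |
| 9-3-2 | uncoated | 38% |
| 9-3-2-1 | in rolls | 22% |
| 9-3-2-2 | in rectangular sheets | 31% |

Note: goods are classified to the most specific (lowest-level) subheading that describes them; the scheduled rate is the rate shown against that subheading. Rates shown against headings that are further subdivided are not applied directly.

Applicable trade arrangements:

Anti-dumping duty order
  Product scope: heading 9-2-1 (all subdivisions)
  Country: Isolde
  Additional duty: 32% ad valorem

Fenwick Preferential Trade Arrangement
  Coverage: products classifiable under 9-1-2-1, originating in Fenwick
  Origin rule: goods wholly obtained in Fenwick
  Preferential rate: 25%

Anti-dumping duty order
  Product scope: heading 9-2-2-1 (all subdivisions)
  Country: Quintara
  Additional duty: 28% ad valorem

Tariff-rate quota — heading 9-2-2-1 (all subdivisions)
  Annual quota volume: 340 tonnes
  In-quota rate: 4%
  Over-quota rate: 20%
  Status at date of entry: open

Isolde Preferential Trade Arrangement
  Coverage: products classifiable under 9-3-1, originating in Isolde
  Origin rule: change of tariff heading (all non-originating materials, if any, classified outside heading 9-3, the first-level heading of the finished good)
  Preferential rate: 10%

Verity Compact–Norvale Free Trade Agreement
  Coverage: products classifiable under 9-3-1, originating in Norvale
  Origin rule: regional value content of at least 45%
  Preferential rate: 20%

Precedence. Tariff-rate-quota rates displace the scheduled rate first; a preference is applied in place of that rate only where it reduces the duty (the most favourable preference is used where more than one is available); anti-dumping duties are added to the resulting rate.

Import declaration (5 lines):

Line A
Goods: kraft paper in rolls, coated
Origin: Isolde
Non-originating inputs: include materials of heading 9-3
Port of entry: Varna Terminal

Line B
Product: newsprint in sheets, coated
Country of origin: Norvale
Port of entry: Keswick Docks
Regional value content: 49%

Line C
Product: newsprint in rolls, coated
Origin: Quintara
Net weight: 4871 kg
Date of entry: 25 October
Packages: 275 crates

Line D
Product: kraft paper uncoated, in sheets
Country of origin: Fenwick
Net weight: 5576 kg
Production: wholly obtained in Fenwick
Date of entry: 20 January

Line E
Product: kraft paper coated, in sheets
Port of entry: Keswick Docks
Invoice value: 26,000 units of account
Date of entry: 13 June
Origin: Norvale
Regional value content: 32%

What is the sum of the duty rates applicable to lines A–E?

94%

Line A: kraft paper → 9-3; coated → 9-3-1; in rolls → 9-3-1-2. Scheduled 17%. Isolde agreement on 9-3-1: CTH not met. → 17%.
Line B: newsprint → 9-2; coated → 9-2-1; in sheets → 9-2-1-2. Scheduled 25%. Norvale agreement on 9-3-1: 9-2-1-2 not covered. → 25%.
Line C: newsprint → 9-2; coated → 9-2-1; in rolls → 9-2-1-1. Scheduled 8%. No special measure applies. → 8%.
Line D: kraft paper → 9-3; uncoated → 9-3-2; in sheets → 9-3-2-2. Scheduled 31%. Fenwick agreement on 9-1-2-1: 9-3-2-2 not covered. → 31%.
Line E: kraft paper → 9-3; coated → 9-3-1; in sheets → 9-3-1-1. Scheduled 13%. Norvale agreement on 9-3-1: RVC < 45%. → 13%.
Sum: 17% + 25% + 8% + 31% + 13% = 94%.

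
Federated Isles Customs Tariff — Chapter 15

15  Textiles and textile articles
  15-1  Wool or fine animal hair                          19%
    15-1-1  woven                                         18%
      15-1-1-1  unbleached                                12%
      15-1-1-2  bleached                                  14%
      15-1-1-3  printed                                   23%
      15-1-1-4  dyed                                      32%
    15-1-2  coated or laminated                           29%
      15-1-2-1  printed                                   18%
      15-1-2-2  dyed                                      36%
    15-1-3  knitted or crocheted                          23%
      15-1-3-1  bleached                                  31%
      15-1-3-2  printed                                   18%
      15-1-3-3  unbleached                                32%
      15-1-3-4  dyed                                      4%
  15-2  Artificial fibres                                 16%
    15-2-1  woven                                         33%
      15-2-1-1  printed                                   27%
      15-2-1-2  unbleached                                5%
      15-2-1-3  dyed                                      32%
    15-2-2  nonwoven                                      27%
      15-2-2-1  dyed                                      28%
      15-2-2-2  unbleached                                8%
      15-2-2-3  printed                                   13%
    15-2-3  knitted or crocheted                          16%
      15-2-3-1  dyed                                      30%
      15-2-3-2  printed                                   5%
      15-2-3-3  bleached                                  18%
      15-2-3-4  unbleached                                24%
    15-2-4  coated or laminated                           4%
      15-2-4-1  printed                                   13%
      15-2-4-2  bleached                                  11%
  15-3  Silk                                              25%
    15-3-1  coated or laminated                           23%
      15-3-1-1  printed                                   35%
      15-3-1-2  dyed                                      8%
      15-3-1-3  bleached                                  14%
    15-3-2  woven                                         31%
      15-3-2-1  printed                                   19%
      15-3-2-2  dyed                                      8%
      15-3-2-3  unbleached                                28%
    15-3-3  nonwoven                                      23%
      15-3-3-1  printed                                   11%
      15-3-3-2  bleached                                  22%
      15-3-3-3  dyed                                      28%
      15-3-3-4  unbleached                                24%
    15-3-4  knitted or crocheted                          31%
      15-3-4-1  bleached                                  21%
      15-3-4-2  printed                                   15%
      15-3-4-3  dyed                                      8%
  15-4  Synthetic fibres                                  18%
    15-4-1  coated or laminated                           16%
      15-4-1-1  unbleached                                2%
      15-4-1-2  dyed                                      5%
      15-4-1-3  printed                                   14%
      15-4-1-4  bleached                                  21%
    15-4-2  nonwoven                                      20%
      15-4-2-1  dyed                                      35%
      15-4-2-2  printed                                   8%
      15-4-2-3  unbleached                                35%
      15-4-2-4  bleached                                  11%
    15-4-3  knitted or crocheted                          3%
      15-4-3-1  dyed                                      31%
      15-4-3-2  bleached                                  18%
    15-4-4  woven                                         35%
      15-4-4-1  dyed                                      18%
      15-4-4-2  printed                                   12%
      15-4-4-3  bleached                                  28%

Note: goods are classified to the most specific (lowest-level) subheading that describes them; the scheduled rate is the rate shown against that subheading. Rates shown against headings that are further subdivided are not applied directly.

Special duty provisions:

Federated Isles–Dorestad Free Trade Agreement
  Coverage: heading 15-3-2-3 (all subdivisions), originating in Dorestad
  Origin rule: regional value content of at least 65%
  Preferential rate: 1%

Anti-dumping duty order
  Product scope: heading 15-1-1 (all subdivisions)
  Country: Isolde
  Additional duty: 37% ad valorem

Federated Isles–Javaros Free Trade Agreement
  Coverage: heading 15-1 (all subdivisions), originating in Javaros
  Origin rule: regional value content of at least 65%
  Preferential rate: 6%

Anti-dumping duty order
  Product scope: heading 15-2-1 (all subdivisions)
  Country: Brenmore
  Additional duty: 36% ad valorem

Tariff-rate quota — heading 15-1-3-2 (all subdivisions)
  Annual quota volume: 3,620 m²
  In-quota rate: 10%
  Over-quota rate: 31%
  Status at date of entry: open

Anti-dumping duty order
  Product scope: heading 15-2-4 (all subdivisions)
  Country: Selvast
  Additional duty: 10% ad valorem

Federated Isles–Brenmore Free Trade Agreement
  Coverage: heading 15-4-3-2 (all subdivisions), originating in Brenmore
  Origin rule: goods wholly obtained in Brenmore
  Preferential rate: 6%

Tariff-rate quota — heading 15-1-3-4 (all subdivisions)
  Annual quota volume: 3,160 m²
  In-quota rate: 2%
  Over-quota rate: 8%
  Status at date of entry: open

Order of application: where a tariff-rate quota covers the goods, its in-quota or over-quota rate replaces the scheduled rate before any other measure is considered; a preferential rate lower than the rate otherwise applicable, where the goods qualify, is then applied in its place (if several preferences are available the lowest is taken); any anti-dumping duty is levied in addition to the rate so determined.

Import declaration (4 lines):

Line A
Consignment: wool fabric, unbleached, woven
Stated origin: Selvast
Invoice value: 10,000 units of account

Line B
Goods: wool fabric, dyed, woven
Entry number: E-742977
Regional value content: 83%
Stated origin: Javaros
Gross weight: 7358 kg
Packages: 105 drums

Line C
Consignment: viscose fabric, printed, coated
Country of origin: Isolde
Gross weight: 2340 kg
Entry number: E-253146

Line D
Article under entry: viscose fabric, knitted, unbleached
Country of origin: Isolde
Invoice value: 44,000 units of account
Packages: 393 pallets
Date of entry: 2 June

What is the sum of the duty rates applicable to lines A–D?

55%

Line A: wool → 15-1; woven → 15-1-1; unbleached → 15-1-1-1. Scheduled 12%. No special measure applies. → 12%.
Line B: wool → 15-1; woven → 15-1-1; dyed → 15-1-1-4. Scheduled 32%. Javaros agreement on 15-1: RVC ≥ 65% → 6% available; preferential 6%. → 6%.
Line C: viscose → 15-2; coated → 15-2-4; printed → 15-2-4-1. Scheduled 13%. No special measure applies. → 13%.
Line D: viscose → 15-2; knitted → 15-2-3; unbleached → 15-2-3-4. Scheduled 24%. No special measure applies. → 24%.
Sum: 12% + 6% + 13% + 24% = 55%.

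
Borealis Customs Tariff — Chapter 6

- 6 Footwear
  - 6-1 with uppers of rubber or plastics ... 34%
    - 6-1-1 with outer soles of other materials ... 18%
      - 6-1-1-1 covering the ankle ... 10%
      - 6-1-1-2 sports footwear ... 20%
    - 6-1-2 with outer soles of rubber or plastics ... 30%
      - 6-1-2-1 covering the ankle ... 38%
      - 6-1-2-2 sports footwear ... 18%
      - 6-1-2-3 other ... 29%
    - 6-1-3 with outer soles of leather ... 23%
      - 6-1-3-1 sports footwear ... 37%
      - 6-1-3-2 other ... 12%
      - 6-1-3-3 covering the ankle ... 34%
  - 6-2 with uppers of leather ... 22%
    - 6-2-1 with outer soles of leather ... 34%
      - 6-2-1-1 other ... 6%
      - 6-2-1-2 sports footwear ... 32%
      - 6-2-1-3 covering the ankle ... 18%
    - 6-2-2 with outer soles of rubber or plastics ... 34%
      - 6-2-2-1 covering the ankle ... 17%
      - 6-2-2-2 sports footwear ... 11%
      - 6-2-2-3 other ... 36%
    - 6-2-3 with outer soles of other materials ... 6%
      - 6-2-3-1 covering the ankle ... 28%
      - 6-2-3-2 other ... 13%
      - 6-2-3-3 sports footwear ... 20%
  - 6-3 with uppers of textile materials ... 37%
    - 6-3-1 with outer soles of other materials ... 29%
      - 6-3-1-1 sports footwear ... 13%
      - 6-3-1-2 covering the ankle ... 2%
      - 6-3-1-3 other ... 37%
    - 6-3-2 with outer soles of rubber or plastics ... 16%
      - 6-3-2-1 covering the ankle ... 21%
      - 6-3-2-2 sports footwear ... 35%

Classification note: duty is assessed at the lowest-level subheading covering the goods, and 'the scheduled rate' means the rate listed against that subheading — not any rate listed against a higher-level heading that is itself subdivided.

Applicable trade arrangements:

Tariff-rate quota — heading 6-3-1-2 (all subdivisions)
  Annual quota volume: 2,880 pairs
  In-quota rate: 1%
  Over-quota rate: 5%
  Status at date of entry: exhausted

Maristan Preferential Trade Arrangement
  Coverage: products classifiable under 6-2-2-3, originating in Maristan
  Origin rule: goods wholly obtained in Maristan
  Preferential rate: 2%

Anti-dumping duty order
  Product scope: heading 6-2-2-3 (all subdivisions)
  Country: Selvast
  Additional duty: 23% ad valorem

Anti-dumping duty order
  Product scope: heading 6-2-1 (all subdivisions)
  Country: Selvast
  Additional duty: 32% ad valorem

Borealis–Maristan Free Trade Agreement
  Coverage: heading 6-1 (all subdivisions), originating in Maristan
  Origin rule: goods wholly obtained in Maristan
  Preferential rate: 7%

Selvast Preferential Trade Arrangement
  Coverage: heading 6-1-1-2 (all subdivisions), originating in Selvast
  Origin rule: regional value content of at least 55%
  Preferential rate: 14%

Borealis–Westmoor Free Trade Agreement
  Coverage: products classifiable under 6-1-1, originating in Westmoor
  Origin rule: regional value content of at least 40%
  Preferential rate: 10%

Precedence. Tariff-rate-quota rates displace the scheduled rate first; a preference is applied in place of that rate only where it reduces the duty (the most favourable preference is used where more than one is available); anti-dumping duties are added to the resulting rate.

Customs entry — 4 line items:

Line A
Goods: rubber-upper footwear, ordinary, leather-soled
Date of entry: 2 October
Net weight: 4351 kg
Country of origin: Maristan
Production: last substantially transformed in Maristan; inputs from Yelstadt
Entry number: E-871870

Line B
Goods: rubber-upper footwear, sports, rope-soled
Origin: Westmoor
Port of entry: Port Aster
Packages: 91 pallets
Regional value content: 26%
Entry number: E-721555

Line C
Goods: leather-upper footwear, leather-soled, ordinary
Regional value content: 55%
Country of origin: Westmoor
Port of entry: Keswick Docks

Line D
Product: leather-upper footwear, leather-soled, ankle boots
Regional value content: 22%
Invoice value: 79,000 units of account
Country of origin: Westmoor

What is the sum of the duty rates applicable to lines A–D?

Line A: rubber-upper → 6-1; leather-soled → 6-1-3; ordinary → 6-1-3-2. Scheduled 12%. Maristan agreement on 6-2-2-3: 6-1-3-2 not covered; Maristan agreement on 6-1: not wholly obtained. → 12%.
Line B: rubber-upper → 6-1; rope-soled → 6-1-1; sports → 6-1-1-2. Scheduled 20%. Westmoor agreement on 6-1-1: RVC < 40%. → 20%.
Line C: leather-upper → 6-2; leather-soled → 6-2-1; ordinary → 6-2-1-1. Scheduled 6%. Westmoor agreement on 6-1-1: 6-2-1-1 not covered. → 6%.
Line D: leather-upper → 6-2; leather-soled → 6-2-1; ankle boots → 6-2-1-3. Scheduled 18%. Westmoor agreement on 6-1-1: 6-2-1-3 not covered. → 18%.
Sum: 12% + 20% + 6% + 18% = 56%.

56%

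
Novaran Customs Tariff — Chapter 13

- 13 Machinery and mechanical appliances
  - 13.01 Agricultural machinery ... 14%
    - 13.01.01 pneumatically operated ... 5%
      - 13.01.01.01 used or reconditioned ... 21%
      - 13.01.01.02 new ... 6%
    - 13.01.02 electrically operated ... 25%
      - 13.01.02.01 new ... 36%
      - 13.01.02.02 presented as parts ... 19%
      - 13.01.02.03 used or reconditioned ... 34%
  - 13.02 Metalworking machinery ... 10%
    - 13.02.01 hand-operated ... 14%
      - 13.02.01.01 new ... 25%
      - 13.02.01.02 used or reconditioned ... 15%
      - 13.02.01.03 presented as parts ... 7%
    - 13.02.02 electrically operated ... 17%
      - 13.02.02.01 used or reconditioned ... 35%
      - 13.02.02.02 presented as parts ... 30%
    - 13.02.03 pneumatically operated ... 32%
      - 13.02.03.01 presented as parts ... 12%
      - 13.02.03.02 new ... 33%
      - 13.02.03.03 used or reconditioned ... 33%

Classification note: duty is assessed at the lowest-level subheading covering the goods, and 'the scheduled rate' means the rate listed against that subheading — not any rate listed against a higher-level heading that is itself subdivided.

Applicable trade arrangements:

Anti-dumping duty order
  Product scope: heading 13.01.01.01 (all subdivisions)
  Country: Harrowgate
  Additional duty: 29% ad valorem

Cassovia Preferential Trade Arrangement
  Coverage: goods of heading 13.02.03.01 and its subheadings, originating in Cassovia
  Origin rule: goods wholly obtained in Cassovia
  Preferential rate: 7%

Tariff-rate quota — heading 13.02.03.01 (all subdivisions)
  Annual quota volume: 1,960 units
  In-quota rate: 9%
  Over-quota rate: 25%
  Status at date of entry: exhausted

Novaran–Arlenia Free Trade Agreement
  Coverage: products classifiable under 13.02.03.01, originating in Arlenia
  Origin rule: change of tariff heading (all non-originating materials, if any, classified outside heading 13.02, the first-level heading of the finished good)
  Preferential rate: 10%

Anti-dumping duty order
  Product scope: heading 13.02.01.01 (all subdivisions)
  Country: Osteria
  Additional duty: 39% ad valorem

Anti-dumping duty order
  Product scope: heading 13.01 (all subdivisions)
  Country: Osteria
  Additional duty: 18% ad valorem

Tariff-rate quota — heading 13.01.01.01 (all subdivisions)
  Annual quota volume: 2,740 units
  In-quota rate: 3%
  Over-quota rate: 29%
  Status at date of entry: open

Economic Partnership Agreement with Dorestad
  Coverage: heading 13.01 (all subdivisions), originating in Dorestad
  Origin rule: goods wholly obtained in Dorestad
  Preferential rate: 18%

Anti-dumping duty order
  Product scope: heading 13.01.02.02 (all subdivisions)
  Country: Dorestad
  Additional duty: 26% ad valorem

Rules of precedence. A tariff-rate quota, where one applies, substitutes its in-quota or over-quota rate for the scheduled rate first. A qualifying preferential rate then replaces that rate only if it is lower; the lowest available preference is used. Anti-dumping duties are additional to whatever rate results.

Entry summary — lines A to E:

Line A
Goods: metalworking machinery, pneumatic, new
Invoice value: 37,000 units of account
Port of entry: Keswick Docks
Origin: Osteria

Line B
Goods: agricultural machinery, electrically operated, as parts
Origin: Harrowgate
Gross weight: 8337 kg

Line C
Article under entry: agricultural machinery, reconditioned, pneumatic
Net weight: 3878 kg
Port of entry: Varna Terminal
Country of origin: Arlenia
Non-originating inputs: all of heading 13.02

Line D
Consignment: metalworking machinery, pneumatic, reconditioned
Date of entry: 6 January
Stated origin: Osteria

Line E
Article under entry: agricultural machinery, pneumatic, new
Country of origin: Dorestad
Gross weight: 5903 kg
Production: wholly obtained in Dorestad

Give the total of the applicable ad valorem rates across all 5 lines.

94%

Line A: metalworking → 13.02; pneumatic → 13.02.03; new → 13.02.03.02. Scheduled 33%. No special measure applies. → 33%.
Line B: agricultural → 13.01; electrically operated → 13.01.02; as parts → 13.01.02.02. Scheduled 19%. No special measure applies. → 19%.
Line C: agricultural → 13.01; pneumatic → 13.01.01; reconditioned → 13.01.01.01. Scheduled 21%. quota on 13.01.01.01 open → in-quota 3%; Arlenia agreement on 13.02.03.01: 13.01.01.01 not covered. → 3%.
Line D: metalworking → 13.02; pneumatic → 13.02.03; reconditioned → 13.02.03.03. Scheduled 33%. No special measure applies. → 33%.
Line E: agricultural → 13.01; pneumatic → 13.01.01; new → 13.01.01.02. Scheduled 6%. Dorestad agreement on 13.01: wholly obtained → 18% available; preference 18% not lower than 6% → no reduction. → 6%.
Sum: 33% + 19% + 3% + 33% + 6% = 94%.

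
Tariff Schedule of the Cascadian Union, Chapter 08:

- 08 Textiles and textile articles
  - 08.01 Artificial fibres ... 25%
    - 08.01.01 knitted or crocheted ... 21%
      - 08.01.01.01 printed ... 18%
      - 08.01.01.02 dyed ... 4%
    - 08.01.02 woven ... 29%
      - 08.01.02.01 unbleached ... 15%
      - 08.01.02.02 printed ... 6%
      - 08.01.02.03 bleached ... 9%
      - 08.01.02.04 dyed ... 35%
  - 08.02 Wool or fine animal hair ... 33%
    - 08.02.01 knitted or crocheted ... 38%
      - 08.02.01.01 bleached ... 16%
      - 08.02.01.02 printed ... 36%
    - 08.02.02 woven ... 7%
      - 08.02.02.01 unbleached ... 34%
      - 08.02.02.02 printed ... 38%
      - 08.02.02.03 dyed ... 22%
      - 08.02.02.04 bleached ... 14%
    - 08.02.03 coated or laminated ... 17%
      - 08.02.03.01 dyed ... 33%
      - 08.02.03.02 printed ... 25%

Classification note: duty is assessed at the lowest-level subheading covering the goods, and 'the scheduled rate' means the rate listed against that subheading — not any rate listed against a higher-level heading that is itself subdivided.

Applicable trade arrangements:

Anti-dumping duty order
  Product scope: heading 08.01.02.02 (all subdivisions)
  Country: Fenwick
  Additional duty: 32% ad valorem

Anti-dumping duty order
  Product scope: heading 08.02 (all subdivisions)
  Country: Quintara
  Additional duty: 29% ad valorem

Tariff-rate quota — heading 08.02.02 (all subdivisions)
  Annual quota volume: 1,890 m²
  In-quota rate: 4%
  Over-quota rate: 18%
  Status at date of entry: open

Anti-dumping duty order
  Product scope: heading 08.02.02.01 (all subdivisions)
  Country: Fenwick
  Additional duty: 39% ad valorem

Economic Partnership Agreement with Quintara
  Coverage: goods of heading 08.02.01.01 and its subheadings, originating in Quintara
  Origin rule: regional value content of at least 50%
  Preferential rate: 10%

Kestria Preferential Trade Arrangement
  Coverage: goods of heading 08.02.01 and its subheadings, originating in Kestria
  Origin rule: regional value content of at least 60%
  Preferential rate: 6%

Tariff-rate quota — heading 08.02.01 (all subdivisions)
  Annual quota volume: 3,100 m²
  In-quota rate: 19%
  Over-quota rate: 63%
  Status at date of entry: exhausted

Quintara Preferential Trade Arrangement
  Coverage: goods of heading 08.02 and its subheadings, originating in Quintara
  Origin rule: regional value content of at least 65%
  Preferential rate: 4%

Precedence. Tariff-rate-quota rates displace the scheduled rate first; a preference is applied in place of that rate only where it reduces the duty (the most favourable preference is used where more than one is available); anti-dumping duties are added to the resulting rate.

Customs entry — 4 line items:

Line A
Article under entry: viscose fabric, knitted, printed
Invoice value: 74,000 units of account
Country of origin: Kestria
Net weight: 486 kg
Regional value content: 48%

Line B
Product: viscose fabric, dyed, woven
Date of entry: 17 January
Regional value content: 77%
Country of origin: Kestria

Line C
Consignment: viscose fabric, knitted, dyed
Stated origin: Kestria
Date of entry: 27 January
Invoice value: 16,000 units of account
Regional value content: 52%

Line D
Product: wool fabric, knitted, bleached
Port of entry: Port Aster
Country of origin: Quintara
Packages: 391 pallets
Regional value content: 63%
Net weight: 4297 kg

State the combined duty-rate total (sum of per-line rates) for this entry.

Line A: viscose → 08.01; knitted → 08.01.01; printed → 08.01.01.01. Scheduled 18%. Kestria agreement on 08.02.01: 08.01.01.01 not covered. → 18%.
Line B: viscose → 08.01; woven → 08.01.02; dyed → 08.01.02.04. Scheduled 35%. Kestria agreement on 08.02.01: 08.01.02.04 not covered. → 35%.
Line C: viscose → 08.01; knitted → 08.01.01; dyed → 08.01.01.02. Scheduled 4%. Kestria agreement on 08.02.01: 08.01.01.02 not covered. → 4%.
Line D: wool → 08.02; knitted → 08.02.01; bleached → 08.02.01.01. Scheduled 16%. quota on 08.02.01 exhausted → over-quota 63%; Quintara agreement on 08.02.01.01: RVC ≥ 50% → 10% available; Quintara agreement on 08.02: RVC < 65%; preferential 10%; anti-dumping (Quintara, 08.02): +29%; total 10% + 29% = 39%. → 39%.
Sum: 18% + 35% + 4% + 39% = 96%.

96%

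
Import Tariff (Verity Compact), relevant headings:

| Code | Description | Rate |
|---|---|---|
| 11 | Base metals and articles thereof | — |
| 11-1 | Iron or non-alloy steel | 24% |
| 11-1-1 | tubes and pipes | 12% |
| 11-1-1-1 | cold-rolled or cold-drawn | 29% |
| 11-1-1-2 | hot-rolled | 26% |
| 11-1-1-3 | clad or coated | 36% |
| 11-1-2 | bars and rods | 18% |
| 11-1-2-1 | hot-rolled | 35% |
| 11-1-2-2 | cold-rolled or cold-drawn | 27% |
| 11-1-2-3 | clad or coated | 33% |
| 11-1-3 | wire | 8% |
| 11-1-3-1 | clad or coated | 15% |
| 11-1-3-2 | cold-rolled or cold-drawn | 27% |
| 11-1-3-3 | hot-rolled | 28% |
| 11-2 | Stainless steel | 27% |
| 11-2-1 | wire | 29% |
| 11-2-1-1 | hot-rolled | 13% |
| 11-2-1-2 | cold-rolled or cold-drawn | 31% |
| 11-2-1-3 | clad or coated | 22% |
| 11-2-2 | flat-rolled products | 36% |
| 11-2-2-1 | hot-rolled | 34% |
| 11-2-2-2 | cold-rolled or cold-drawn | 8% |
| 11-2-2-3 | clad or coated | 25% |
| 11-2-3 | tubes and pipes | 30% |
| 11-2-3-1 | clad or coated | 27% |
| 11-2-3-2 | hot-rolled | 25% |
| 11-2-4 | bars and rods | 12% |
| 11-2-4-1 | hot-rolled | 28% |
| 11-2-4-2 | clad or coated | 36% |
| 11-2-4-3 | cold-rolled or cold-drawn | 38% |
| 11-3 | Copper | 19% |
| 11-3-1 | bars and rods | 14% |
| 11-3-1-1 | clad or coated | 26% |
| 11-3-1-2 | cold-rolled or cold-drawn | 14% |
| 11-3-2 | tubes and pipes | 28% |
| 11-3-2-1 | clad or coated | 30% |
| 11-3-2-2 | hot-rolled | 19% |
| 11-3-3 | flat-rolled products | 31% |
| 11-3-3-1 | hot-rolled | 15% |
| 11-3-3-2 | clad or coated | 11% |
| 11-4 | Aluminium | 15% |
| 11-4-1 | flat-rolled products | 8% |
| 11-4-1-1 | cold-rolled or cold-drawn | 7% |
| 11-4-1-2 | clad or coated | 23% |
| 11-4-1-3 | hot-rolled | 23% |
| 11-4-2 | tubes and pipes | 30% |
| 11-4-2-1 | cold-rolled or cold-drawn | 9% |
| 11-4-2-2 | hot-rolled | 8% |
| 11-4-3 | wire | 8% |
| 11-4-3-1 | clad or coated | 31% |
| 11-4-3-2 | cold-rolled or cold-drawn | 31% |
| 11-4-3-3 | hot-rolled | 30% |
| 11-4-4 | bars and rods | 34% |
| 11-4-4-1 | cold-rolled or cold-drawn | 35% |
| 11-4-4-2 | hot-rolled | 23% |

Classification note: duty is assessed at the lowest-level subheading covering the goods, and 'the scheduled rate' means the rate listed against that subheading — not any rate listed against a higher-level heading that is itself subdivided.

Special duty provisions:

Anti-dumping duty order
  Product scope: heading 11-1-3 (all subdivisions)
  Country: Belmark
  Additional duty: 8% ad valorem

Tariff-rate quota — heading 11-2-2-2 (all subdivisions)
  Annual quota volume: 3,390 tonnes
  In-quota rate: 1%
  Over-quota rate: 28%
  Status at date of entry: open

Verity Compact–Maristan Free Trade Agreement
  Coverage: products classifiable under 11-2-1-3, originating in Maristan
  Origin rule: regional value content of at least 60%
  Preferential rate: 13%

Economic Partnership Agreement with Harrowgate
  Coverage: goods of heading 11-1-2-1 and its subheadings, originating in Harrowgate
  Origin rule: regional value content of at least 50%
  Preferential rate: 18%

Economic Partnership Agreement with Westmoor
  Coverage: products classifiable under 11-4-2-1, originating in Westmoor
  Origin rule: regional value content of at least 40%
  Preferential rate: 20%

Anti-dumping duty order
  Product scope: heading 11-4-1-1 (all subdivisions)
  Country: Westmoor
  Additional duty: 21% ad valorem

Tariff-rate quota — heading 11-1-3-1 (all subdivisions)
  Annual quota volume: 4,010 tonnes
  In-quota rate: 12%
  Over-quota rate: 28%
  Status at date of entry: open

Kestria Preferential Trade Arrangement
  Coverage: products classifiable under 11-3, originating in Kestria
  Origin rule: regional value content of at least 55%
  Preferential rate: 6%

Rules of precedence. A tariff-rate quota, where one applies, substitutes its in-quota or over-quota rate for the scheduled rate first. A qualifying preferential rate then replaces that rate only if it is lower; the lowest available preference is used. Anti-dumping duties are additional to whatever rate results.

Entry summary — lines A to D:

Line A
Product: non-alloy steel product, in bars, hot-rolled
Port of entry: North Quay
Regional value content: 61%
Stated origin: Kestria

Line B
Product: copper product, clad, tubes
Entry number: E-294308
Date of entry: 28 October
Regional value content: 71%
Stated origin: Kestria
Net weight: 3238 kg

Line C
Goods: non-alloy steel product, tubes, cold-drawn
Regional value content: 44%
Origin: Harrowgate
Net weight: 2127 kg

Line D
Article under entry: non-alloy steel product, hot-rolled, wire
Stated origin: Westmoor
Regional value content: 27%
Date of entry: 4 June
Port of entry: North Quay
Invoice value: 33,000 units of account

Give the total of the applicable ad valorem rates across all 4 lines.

98%

Line A: non-alloy steel → 11-1; in bars → 11-1-2; hot-rolled → 11-1-2-1. Scheduled 35%. Kestria agreement on 11-3: 11-1-2-1 not covered. → 35%.
Line B: copper → 11-3; tubes → 11-3-2; clad → 11-3-2-1. Scheduled 30%. Kestria agreement on 11-3: RVC ≥ 55% → 6% available; preferential 6%. → 6%.
Line C: non-alloy steel → 11-1; tubes → 11-1-1; cold-drawn → 11-1-1-1. Scheduled 29%. Harrowgate agreement on 11-1-2-1: 11-1-1-1 not covered. → 29%.
Line D: non-alloy steel → 11-1; wire → 11-1-3; hot-rolled → 11-1-3-3. Scheduled 28%. Westmoor agreement on 11-4-2-1: 11-1-3-3 not covered. → 28%.
Sum: 35% + 6% + 29% + 28% = 98%.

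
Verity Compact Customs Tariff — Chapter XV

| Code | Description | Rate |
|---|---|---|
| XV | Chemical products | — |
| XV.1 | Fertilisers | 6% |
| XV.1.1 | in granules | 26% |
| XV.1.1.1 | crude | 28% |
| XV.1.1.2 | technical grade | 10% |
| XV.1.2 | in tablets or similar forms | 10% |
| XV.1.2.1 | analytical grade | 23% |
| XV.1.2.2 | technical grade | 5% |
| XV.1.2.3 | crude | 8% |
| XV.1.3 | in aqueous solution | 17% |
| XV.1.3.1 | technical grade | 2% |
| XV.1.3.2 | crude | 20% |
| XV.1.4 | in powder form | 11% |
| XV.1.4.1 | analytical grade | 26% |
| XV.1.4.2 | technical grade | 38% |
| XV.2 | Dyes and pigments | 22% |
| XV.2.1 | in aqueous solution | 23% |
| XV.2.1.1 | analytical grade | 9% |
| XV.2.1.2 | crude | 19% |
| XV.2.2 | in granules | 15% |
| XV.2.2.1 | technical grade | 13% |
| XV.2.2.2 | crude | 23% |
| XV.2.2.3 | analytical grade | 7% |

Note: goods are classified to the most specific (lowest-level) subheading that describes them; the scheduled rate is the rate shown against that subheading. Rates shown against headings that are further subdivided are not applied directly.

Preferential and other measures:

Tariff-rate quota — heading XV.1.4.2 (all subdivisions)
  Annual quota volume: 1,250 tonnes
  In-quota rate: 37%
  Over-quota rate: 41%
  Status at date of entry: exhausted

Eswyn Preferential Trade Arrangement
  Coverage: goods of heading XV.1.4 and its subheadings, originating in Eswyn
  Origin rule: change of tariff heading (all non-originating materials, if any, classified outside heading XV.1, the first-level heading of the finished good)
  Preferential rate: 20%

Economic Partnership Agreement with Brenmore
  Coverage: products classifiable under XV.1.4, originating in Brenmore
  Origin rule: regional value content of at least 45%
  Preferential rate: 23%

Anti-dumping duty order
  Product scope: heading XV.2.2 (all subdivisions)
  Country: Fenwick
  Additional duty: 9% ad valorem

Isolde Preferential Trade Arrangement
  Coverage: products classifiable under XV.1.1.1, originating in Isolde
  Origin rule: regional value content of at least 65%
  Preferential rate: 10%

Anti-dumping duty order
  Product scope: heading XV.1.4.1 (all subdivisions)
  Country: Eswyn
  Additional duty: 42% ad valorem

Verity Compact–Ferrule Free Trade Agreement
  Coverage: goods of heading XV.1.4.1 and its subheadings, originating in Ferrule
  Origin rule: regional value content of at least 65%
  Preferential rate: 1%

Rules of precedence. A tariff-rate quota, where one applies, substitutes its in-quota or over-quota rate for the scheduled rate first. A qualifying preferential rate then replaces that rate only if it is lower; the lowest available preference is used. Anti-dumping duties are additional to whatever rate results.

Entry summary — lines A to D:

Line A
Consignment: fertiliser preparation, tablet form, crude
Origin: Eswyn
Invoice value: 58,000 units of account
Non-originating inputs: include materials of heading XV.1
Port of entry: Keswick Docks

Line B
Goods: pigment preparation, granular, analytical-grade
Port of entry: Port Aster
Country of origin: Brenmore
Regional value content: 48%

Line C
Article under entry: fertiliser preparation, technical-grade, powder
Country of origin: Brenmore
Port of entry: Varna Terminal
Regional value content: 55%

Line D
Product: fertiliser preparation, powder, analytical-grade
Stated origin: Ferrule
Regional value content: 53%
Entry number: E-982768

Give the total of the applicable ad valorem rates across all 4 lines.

Line A: fertiliser → XV.1; tablet form → XV.1.2; crude → XV.1.2.3. Scheduled 8%. Eswyn agreement on XV.1.4: XV.1.2.3 not covered. → 8%.
Line B: pigment → XV.2; granular → XV.2.2; analytical-grade → XV.2.2.3. Scheduled 7%. Brenmore agreement on XV.1.4: XV.2.2.3 not covered. → 7%.
Line C: fertiliser → XV.1; powder → XV.1.4; technical-grade → XV.1.4.2. Scheduled 38%. quota on XV.1.4.2 exhausted → over-quota 41%; Brenmore agreement on XV.1.4: RVC ≥ 45% → 23% available; preferential 23%. → 23%.
Line D: fertiliser → XV.1; powder → XV.1.4; analytical-grade → XV.1.4.1. Scheduled 26%. Ferrule agreement on XV.1.4.1: RVC < 65%. → 26%.
Sum: 8% + 7% + 23% + 26% = 64%.

64%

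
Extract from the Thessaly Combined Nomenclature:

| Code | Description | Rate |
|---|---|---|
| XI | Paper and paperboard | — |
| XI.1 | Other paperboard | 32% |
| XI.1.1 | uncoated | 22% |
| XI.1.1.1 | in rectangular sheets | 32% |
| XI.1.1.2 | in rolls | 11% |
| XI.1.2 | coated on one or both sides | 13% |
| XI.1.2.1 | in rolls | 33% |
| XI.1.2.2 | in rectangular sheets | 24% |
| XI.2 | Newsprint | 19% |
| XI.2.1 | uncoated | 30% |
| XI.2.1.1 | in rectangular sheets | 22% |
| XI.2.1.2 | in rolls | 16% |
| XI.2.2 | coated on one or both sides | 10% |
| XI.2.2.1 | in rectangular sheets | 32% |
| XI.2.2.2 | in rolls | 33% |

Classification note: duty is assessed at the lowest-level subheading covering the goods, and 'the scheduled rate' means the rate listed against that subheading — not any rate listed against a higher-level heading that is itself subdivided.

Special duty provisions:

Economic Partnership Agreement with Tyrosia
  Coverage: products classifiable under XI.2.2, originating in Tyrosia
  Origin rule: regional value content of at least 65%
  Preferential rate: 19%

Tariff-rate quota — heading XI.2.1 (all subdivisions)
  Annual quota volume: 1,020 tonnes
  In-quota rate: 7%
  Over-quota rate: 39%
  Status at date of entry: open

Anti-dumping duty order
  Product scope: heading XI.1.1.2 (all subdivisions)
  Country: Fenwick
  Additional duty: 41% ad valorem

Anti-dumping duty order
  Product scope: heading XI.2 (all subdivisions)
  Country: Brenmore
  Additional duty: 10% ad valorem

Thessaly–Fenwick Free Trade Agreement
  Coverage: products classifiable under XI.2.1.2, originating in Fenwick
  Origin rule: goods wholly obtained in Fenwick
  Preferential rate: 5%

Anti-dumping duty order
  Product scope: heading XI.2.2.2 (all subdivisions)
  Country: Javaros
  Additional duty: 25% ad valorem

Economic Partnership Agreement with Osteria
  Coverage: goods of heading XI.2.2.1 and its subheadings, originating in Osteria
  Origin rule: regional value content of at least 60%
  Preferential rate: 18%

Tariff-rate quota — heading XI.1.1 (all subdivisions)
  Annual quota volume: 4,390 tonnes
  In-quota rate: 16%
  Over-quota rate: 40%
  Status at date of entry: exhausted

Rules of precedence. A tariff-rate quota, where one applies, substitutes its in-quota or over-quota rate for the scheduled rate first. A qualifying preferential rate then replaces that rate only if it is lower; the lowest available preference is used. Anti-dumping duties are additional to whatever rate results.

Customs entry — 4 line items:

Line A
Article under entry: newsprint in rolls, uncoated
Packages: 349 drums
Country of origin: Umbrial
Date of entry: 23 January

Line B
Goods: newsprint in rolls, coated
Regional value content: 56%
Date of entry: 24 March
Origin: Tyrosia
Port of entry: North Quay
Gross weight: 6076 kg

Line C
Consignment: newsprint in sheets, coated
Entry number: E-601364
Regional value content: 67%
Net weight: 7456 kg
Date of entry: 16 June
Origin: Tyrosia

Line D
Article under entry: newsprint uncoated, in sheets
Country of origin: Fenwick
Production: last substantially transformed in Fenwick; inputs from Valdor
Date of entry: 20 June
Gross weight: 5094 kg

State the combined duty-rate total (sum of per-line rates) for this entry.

Line A: newsprint → XI.2; uncoated → XI.2.1; in rolls → XI.2.1.2. Scheduled 16%. quota on XI.2.1 open → in-quota 7%. → 7%.
Line B: newsprint → XI.2; coated → XI.2.2; in rolls → XI.2.2.2. Scheduled 33%. Tyrosia agreement on XI.2.2: RVC < 65%. → 33%.
Line C: newsprint → XI.2; coated → XI.2.2; in sheets → XI.2.2.1. Scheduled 32%. Tyrosia agreement on XI.2.2: RVC ≥ 65% → 19% available; preferential 19%. → 19%.
Line D: newsprint → XI.2; uncoated → XI.2.1; in sheets → XI.2.1.1. Scheduled 22%. quota on XI.2.1 open → in-quota 7%; Fenwick agreement on XI.2.1.2: XI.2.1.1 not covered. → 7%.
Sum: 7% + 33% + 19% + 7% = 66%.

66%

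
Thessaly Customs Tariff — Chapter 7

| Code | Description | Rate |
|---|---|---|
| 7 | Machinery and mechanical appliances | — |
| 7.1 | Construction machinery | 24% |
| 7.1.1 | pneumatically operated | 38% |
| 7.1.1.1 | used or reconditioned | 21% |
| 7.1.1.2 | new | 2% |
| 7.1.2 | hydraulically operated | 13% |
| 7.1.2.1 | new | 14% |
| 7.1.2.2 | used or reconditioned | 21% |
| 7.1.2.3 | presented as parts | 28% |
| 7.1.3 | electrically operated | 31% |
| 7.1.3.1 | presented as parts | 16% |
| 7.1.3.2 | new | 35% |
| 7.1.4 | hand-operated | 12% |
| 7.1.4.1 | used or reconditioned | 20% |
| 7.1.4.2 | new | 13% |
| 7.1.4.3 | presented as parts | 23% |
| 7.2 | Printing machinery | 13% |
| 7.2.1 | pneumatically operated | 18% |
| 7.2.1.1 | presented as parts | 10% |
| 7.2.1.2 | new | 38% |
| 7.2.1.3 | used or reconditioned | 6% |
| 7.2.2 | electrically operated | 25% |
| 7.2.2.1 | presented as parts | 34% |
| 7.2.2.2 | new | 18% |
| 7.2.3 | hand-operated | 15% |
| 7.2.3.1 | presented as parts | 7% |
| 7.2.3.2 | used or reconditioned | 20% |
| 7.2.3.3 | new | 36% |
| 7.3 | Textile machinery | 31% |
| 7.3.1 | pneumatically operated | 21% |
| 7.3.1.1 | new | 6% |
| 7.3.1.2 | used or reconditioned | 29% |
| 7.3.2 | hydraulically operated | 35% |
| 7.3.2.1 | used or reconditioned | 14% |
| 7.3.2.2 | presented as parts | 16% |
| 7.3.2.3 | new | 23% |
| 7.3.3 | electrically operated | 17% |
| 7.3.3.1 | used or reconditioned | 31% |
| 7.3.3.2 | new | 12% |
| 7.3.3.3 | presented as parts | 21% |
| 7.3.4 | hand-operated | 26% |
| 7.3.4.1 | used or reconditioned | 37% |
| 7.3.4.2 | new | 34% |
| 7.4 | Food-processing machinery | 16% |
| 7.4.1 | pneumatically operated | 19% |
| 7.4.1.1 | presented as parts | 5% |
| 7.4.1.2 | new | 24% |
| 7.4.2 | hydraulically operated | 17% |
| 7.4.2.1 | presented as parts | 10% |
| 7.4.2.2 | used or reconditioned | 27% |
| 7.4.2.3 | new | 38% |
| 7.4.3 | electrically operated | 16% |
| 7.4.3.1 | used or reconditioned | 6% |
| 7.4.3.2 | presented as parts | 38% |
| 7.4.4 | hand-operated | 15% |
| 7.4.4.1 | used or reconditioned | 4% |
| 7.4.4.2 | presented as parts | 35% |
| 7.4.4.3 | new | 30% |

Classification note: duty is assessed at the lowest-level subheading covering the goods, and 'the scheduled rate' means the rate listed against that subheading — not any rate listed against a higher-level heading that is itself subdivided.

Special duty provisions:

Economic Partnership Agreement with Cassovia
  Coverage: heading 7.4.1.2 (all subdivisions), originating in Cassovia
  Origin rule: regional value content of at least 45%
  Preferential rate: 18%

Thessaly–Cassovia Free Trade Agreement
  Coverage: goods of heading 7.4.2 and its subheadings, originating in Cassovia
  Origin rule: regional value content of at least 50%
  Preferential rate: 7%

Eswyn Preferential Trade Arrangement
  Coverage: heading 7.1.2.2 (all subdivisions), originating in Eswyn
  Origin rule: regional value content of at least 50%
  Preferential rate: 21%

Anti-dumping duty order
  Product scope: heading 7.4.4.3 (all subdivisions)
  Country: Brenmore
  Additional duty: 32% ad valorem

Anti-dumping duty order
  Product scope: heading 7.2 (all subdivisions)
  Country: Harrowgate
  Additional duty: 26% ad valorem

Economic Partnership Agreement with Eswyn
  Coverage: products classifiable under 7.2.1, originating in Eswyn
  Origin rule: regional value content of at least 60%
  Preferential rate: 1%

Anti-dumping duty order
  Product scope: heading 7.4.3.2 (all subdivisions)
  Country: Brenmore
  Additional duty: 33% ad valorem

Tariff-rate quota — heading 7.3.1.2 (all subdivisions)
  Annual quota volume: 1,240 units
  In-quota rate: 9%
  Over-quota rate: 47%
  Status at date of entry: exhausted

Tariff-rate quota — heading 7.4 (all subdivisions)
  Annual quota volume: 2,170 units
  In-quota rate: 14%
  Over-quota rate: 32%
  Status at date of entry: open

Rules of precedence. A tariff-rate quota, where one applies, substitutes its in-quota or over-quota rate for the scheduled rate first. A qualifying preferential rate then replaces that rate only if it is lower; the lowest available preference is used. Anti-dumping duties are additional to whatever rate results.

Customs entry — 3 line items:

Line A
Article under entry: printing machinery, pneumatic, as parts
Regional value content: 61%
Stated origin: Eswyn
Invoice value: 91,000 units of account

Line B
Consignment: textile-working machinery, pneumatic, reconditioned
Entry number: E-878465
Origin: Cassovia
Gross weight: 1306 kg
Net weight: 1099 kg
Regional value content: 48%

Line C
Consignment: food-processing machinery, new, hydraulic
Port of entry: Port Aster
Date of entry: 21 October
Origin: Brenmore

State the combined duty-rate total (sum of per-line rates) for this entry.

62%

Line A: printing → 7.2; pneumatic → 7.2.1; as parts → 7.2.1.1. Scheduled 10%. Eswyn agreement on 7.1.2.2: 7.2.1.1 not covered; Eswyn agreement on 7.2.1: RVC ≥ 60% → 1% available; preferential 1%. → 1%.
Line B: textile-working → 7.3; pneumatic → 7.3.1; reconditioned → 7.3.1.2. Scheduled 29%. quota on 7.3.1.2 exhausted → over-quota 47%; Cassovia agreement on 7.4.1.2: 7.3.1.2 not covered; Cassovia agreement on 7.4.2: 7.3.1.2 not covered. → 47%.
Line C: food-processing → 7.4; hydraulic → 7.4.2; new → 7.4.2.3. Scheduled 38%. quota on 7.4 open → in-quota 14%. → 14%.
Sum: 1% + 47% + 14% = 62%.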